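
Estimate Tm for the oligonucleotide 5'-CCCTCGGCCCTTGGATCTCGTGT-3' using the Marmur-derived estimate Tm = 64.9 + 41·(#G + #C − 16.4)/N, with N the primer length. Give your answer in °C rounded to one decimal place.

62.4°C

Base counts: A=1, T=7, G=6, C=9; G+C = 15, N = 23.
Tm = 64.9 + 41·(15 − 16.4)/23 = 64.9 + -57.40/23 = 62.4°C.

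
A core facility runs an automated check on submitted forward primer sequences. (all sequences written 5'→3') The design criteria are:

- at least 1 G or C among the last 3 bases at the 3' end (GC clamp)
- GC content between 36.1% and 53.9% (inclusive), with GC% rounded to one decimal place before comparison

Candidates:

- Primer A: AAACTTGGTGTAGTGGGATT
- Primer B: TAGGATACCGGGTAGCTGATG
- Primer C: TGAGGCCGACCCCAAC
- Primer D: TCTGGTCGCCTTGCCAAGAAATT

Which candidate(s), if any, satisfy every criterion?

Primer A (20 nt, A=5 T=7 G=7 C=1): 3' end ATT has 0 G/C, need ≥1 ✗; GC 8/20 = 40.0% ✓ — fails.
Primer B (21 nt, A=5 T=5 G=8 C=3): 3' end ATG has 1 G/C ✓; GC 11/21 = 52.4% ✓ — passes.
Primer C (16 nt, A=4 T=1 G=4 C=7): 3' end AAC has 1 G/C ✓; GC 11/16 = 68.8%, outside 36.1–53.9% ✗ — fails.
Primer D (23 nt, A=5 T=7 G=5 C=6): 3' end ATT has 0 G/C, need ≥1 ✗; GC 11/23 = 47.8% ✓ — fails.

Primer B only.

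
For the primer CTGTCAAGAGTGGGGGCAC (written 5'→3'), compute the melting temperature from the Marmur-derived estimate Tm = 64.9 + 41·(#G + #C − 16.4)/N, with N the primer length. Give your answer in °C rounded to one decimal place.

Base counts: A=4, T=3, G=8, C=4; G+C = 12, N = 19.
Tm = 64.9 + 41·(12 − 16.4)/19 = 64.9 + -180.40/19 = 55.4°C.

55.4°C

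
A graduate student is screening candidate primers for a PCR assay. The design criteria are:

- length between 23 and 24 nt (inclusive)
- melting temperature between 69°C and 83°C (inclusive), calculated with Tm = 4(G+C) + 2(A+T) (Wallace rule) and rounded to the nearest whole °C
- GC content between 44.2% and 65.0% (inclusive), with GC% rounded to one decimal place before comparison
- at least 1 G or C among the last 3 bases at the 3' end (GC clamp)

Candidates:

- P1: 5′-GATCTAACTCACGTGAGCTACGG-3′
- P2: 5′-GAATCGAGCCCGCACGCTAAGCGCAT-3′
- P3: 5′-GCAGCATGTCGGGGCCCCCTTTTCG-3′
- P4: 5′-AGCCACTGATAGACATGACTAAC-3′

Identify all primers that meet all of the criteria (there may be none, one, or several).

P1 (23 nt, A=6 T=5 G=6 C=6): length 23 ✓; Tm = 2·11 + 4·12 = 70°C ✓; GC 12/23 = 52.2% ✓; 3' end CGG has 3 G/C ✓ — passes.
P2 (26 nt, A=7 T=3 G=7 C=9): length 26, outside 23–24 ✗; Tm = 2·10 + 4·16 = 84°C, outside 69–83°C ✗; GC 16/26 = 61.5% ✓; 3' end CAT has 1 G/C ✓ — fails.
P3 (25 nt, A=2 T=6 G=8 C=9): length 25, outside 23–24 ✗; Tm = 2·8 + 4·17 = 84°C, outside 69–83°C ✗; GC 17/25 = 68.0%, outside 44.2–65.0% ✗; 3' end TCG has 2 G/C ✓ — fails.
P4 (23 nt, A=9 T=4 G=4 C=6): length 23 ✓; Tm = 2·13 + 4·10 = 66°C, outside 69–83°C ✗; GC 10/23 = 43.5%, outside 44.2–65.0% ✗; 3' end AAC has 1 G/C ✓ — fails.

P1 only.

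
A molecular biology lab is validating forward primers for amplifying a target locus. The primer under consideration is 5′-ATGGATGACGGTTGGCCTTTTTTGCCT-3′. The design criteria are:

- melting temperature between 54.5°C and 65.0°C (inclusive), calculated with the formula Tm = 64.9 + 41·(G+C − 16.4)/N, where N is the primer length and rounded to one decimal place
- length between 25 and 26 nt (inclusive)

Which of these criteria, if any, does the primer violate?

Fails: length.

Base counts: A=3, T=11, G=8, C=5 (length 27).
Tm: Tm = 64.9 + 41·(13 − 16.4)/27 = 59.7°C ✓
length: length 27, outside 25–26 ✗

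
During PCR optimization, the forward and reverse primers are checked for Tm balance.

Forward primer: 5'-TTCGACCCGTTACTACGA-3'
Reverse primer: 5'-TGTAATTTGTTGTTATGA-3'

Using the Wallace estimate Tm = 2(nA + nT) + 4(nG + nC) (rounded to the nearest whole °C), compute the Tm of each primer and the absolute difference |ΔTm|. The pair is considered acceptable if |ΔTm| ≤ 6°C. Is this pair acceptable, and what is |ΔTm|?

Forward: A=4 T=5 G=3 C=6 → Tm = 2·9 + 4·9 = 54°C.
Reverse: A=4 T=10 G=4 C=0 → Tm = 2·14 + 4·4 = 44°C.
|ΔTm| = |54 − 44| = 10°C, > 6°C.

|ΔTm| = 10°C; the pair is not acceptable.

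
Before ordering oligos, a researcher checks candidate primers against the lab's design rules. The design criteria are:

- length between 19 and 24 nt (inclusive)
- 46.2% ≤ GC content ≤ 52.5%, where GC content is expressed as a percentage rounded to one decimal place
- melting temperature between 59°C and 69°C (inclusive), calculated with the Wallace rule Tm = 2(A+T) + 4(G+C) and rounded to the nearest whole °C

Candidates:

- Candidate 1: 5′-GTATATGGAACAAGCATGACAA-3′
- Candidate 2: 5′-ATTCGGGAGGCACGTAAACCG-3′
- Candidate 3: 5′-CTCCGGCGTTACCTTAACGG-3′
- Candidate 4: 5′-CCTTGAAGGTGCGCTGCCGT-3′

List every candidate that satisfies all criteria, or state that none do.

Candidate 1 (22 nt, A=10 T=4 G=5 C=3): length 22 ✓; GC 8/22 = 36.4%, outside 46.2–52.5% ✗; Tm = 2·14 + 4·8 = 60°C ✓ — fails.
Candidate 2 (21 nt, A=6 T=3 G=7 C=5): length 21 ✓; GC 12/21 = 57.1%, outside 46.2–52.5% ✗; Tm = 2·9 + 4·12 = 66°C ✓ — fails.
Candidate 3 (20 nt, A=3 T=5 G=5 C=7): length 20 ✓; GC 12/20 = 60.0%, outside 46.2–52.5% ✗; Tm = 2·8 + 4·12 = 64°C ✓ — fails.
Candidate 4 (20 nt, A=2 T=5 G=7 C=6): length 20 ✓; GC 13/20 = 65.0%, outside 46.2–52.5% ✗; Tm = 2·7 + 4·13 = 66°C ✓ — fails.

None of the candidates satisfy all criteria.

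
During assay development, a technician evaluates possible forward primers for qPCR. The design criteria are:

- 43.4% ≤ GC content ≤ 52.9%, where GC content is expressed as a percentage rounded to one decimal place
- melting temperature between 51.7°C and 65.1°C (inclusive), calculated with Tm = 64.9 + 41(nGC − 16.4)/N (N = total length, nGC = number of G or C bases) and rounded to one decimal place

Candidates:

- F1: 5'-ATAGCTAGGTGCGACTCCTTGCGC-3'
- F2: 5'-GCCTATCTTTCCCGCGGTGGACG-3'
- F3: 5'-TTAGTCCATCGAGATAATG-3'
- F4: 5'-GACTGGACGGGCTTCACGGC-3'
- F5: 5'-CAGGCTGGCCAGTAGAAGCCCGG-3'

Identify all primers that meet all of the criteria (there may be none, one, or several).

F1 (24 nt, A=4 T=6 G=7 C=7): GC 14/24 = 58.3%, outside 43.4–52.9% ✗; Tm = 64.9 + 41·(14 − 16.4)/24 = 60.8°C ✓ — fails.
F2 (23 nt, A=2 T=6 G=7 C=8): GC 15/23 = 65.2%, outside 43.4–52.9% ✗; Tm = 64.9 + 41·(15 − 16.4)/23 = 62.4°C ✓ — fails.
F3 (19 nt, A=6 T=6 G=4 C=3): GC 7/19 = 36.8%, outside 43.4–52.9% ✗; Tm = 64.9 + 41·(7 − 16.4)/19 = 44.6°C, outside 51.7–65.1°C ✗ — fails.
F4 (20 nt, A=3 T=3 G=8 C=6): GC 14/20 = 70.0%, outside 43.4–52.9% ✗; Tm = 64.9 + 41·(14 − 16.4)/20 = 60.0°C ✓ — fails.
F5 (23 nt, A=5 T=2 G=9 C=7): GC 16/23 = 69.6%, outside 43.4–52.9% ✗; Tm = 64.9 + 41·(16 − 16.4)/23 = 64.2°C ✓ — fails.

None of the candidates satisfy all criteria.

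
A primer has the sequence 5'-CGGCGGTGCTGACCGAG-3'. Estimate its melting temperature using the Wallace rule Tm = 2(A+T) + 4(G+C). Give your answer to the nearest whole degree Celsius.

60°C

Base counts: A=2, T=2, G=8, C=5 (length 17).
Tm = 2·(2+2) + 4·(8+5) = 2·4 + 4·13 = 8 + 52 = 60°C.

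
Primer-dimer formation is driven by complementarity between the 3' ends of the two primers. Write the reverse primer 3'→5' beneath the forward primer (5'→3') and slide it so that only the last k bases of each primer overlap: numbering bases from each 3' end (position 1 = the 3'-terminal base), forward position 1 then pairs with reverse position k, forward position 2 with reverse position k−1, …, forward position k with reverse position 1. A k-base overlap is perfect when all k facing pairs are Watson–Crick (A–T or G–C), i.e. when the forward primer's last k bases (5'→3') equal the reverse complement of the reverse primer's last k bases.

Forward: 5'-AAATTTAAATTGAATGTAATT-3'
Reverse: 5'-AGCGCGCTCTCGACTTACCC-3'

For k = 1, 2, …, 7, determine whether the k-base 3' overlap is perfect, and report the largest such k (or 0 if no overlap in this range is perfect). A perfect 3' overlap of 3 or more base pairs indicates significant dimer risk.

Longest perfect overlap: 0 complementary base pairs; below the dimer-risk threshold (threshold 3).

Last 7 bases (5'→3') — forward …TGTAATT, reverse …CTTACCC.
Reverse complement of the reverse primer's last 7 bases: GGGTAAG; its first k bases are the reverse complement of the reverse primer's last k bases, so a perfect k-base overlap needs the forward primer's last k bases to equal them.
Comparing (forward last k vs required): k=1: T vs G ✗; k=2: TT vs GG ✗; k=3: ATT vs GGG ✗; k=4: AATT vs GGGT ✗; k=5: TAATT vs GGGTA ✗; k=6: GTAATT vs GGGTAA ✗; k=7: TGTAATT vs GGGTAAG ✗.
No overlap length from 1 to 7 is perfect, so the longest perfect 3' overlap is 0.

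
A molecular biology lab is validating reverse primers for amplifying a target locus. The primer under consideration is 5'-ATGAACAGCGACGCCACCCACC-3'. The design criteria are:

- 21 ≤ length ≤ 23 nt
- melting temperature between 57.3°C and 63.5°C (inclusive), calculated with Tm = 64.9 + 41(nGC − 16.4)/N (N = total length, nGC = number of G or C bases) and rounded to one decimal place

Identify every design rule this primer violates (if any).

Meets all criteria.

Base counts: A=7, T=1, G=4, C=10 (length 22).
length: length 22 ✓
Tm: Tm = 64.9 + 41·(14 − 16.4)/22 = 60.4°C ✓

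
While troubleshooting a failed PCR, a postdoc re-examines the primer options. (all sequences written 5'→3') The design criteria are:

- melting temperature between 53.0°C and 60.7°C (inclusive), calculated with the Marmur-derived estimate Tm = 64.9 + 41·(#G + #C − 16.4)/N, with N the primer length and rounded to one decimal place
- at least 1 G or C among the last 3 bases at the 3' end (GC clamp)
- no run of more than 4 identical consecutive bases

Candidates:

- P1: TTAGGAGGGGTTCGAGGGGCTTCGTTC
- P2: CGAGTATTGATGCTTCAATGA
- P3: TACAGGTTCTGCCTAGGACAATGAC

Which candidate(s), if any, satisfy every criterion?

P1 (27 nt, A=3 T=8 G=12 C=4): Tm = 64.9 + 41·(16 − 16.4)/27 = 64.3°C, outside 53.0–60.7°C ✗; 3' end TTC has 1 G/C ✓; longest run = 4 ✓ — fails.
P2 (21 nt, A=6 T=7 G=5 C=3): Tm = 64.9 + 41·(8 − 16.4)/21 = 48.5°C, outside 53.0–60.7°C ✗; 3' end TGA has 1 G/C ✓; longest run = 2 ✓ — fails.
P3 (25 nt, A=7 T=6 G=6 C=6): Tm = 64.9 + 41·(12 − 16.4)/25 = 57.7°C ✓; 3' end GAC has 2 G/C ✓; longest run = 2 ✓ — passes.

P3 only.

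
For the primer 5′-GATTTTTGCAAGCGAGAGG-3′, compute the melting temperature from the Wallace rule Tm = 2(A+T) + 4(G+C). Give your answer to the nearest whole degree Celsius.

Base counts: A=5, T=5, G=7, C=2 (length 19).
Tm = 2·(5+5) + 4·(7+2) = 2·10 + 4·9 = 20 + 36 = 56°C.

56°C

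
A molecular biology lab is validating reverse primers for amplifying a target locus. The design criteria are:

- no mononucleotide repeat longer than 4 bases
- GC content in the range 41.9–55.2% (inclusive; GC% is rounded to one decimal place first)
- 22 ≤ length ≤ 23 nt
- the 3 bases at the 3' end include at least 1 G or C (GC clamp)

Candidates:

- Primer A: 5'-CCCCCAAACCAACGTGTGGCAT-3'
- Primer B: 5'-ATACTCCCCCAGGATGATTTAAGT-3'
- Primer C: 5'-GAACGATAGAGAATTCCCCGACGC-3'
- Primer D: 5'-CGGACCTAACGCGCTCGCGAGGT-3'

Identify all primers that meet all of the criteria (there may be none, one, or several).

None of the candidates satisfy all criteria.

Primer A (22 nt, A=6 T=3 G=4 C=9): longest run = 5, exceeds 4 ✗; GC 13/22 = 59.1%, outside 41.9–55.2% ✗; length 22 ✓; 3' end CAT has 1 G/C ✓ — fails.
Primer B (24 nt, A=7 T=7 G=4 C=6): longest run = 5, exceeds 4 ✗; GC 10/24 = 41.7%, outside 41.9–55.2% ✗; length 24, outside 22–23 ✗; 3' end AGT has 1 G/C ✓ — fails.
Primer C (24 nt, A=8 T=3 G=6 C=7): longest run = 4 ✓; GC 13/24 = 54.2% ✓; length 24, outside 22–23 ✗; 3' end CGC has 3 G/C ✓ — fails.
Primer D (23 nt, A=4 T=3 G=8 C=8): longest run = 2 ✓; GC 16/23 = 69.6%, outside 41.9–55.2% ✗; length 23 ✓; 3' end GGT has 2 G/C ✓ — fails.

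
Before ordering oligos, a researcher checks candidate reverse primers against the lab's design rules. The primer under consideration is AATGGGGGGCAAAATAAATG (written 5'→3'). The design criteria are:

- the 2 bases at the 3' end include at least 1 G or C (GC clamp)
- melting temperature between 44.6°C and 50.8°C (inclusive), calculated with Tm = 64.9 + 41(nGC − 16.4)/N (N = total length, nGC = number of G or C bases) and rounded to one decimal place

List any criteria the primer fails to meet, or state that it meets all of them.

Meets all criteria.

Base counts: A=9, T=3, G=7, C=1 (length 20).
GC clamp: 3' end TG has 1 G/C ✓
Tm: Tm = 64.9 + 41·(8 − 16.4)/20 = 47.7°C ✓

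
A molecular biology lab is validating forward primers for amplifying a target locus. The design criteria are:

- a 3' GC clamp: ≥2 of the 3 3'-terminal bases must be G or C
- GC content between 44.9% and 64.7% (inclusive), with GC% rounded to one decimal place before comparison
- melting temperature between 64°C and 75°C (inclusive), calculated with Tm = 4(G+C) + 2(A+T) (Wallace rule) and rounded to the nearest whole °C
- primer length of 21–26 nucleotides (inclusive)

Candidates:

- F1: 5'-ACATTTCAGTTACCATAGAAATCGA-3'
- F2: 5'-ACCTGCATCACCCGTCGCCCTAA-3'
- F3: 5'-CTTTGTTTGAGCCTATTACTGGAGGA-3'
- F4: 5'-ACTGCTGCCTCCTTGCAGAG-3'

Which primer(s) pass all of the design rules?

F1 (25 nt, A=10 T=7 G=3 C=5): 3' end CGA has 2 G/C ✓; GC 8/25 = 32.0%, outside 44.9–64.7% ✗; Tm = 2·17 + 4·8 = 66°C ✓; length 25 ✓ — fails.
F2 (23 nt, A=5 T=4 G=3 C=11): 3' end TAA has 0 G/C, need ≥2 ✗; GC 14/23 = 60.9% ✓; Tm = 2·9 + 4·14 = 74°C ✓; length 23 ✓ — fails.
F3 (26 nt, A=5 T=10 G=7 C=4): 3' end GGA has 2 G/C ✓; GC 11/26 = 42.3%, outside 44.9–64.7% ✗; Tm = 2·15 + 4·11 = 74°C ✓; length 26 ✓ — fails.
F4 (20 nt, A=3 T=5 G=5 C=7): 3' end GAG has 2 G/C ✓; GC 12/20 = 60.0% ✓; Tm = 2·8 + 4·12 = 64°C ✓; length 20, outside 21–26 ✗ — fails.

None of the candidates satisfy all criteria.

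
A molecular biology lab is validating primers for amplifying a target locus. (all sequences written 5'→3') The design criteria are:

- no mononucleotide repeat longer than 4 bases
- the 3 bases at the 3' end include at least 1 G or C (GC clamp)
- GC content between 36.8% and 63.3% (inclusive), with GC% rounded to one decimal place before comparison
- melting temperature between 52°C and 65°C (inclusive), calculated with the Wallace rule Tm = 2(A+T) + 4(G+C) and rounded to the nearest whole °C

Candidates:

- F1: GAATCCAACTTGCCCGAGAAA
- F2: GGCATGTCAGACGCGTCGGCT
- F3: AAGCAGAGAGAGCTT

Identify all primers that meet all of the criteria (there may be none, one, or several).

None of the candidates satisfy all criteria.

F1 (21 nt, A=8 T=3 G=4 C=6): longest run = 3 ✓; 3' end AAA has 0 G/C, need ≥1 ✗; GC 10/21 = 47.6% ✓; Tm = 2·11 + 4·10 = 62°C ✓ — fails.
F2 (21 nt, A=3 T=4 G=8 C=6): longest run = 2 ✓; 3' end GCT has 2 G/C ✓; GC 14/21 = 66.7%, outside 36.8–63.3% ✗; Tm = 2·7 + 4·14 = 70°C, outside 52–65°C ✗ — fails.
F3 (15 nt, A=6 T=2 G=5 C=2): longest run = 2 ✓; 3' end CTT has 1 G/C ✓; GC 7/15 = 46.7% ✓; Tm = 2·8 + 4·7 = 44°C, outside 52–65°C ✗ — fails.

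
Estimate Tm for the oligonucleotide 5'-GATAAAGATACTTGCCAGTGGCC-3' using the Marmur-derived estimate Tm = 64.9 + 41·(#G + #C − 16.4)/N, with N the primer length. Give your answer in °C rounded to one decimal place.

Base counts: A=7, T=5, G=6, C=5; G+C = 11, N = 23.
Tm = 64.9 + 41·(11 − 16.4)/23 = 64.9 + -221.40/23 = 55.3°C.

55.3°C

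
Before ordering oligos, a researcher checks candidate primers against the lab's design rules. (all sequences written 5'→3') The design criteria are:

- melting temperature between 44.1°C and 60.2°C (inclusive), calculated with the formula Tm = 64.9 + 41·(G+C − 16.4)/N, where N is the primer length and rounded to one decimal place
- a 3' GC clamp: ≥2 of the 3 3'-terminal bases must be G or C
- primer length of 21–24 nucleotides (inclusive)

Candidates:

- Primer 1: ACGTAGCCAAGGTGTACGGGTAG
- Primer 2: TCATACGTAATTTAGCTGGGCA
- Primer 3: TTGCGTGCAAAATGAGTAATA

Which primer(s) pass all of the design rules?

Primer 2 only.

Primer 1 (23 nt, A=6 T=4 G=9 C=4): Tm = 64.9 + 41·(13 − 16.4)/23 = 58.8°C ✓; 3' end TAG has 1 G/C, need ≥2 ✗; length 23 ✓ — fails.
Primer 2 (22 nt, A=6 T=7 G=5 C=4): Tm = 64.9 + 41·(9 − 16.4)/22 = 51.1°C ✓; 3' end GCA has 2 G/C ✓; length 22 ✓ — passes.
Primer 3 (21 nt, A=8 T=6 G=5 C=2): Tm = 64.9 + 41·(7 − 16.4)/21 = 46.5°C ✓; 3' end ATA has 0 G/C, need ≥2 ✗; length 21 ✓ — fails.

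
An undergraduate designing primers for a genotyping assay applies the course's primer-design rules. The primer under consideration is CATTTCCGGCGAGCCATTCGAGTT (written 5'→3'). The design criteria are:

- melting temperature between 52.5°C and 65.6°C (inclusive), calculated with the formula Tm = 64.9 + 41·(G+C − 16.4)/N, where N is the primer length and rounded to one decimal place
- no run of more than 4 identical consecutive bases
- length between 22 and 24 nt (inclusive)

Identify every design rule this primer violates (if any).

Meets all criteria.

Base counts: A=4, T=7, G=6, C=7 (length 24).
Tm: Tm = 64.9 + 41·(13 − 16.4)/24 = 59.1°C ✓
homopolymer run: longest run = 3 ✓
length: length 24 ✓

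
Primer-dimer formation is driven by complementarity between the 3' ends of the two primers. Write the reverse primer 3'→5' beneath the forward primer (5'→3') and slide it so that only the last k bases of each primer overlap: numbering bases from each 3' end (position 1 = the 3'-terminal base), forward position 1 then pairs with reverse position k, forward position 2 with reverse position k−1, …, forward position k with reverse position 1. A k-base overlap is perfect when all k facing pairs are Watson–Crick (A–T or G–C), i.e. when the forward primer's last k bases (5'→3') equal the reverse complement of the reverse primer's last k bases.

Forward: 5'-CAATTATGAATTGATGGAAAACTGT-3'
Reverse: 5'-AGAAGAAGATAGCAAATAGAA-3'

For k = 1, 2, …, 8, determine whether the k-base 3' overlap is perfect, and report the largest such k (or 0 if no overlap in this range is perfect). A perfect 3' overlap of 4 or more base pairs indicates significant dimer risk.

Longest perfect overlap: 1 complementary base pair; below the dimer-risk threshold (threshold 4).

Last 8 bases (5'→3') — forward …AAAACTGT, reverse …AAATAGAA.
Reverse complement of the reverse primer's last 8 bases: TTCTATTT; its first k bases are the reverse complement of the reverse primer's last k bases, so a perfect k-base overlap needs the forward primer's last k bases to equal them.
Comparing (forward last k vs required): k=1: T vs T ✓; k=2: GT vs TT ✗; k=3: TGT vs TTC ✗; k=4: CTGT vs TTCT ✗; k=5: ACTGT vs TTCTA ✗; k=6: AACTGT vs TTCTAT ✗; k=7: AAACTGT vs TTCTATT ✗; k=8: AAAACTGT vs TTCTATTT ✗.
Only k = 1 is perfect, so the longest perfect 3' overlap is 1.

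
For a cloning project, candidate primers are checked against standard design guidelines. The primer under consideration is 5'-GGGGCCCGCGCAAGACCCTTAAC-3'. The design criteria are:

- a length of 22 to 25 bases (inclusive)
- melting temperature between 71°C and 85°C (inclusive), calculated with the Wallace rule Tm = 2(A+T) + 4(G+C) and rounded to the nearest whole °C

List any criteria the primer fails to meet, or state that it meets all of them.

Base counts: A=5, T=2, G=7, C=9 (length 23).
length: length 23 ✓
Tm: Tm = 2·7 + 4·16 = 78°C ✓

Meets all criteria.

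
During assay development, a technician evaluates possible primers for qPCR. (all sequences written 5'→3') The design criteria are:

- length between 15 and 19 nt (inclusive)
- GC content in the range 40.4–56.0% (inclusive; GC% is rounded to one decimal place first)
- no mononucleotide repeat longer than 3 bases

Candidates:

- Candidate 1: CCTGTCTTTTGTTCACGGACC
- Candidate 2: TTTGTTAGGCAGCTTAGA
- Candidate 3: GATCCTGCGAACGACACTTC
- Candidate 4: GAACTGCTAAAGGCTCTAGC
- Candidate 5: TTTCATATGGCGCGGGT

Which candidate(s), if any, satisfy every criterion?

Candidate 5 only.

Candidate 1 (21 nt, A=2 T=8 G=4 C=7): length 21, outside 15–19 ✗; GC 11/21 = 52.4% ✓; longest run = 4, exceeds 3 ✗ — fails.
Candidate 2 (18 nt, A=4 T=7 G=5 C=2): length 18 ✓; GC 7/18 = 38.9%, outside 40.4–56.0% ✗; longest run = 3 ✓ — fails.
Candidate 3 (20 nt, A=5 T=4 G=4 C=7): length 20, outside 15–19 ✗; GC 11/20 = 55.0% ✓; longest run = 2 ✓ — fails.
Candidate 4 (20 nt, A=6 T=4 G=5 C=5): length 20, outside 15–19 ✗; GC 10/20 = 50.0% ✓; longest run = 3 ✓ — fails.
Candidate 5 (17 nt, A=2 T=6 G=6 C=3): length 17 ✓; GC 9/17 = 52.9% ✓; longest run = 3 ✓ — passes.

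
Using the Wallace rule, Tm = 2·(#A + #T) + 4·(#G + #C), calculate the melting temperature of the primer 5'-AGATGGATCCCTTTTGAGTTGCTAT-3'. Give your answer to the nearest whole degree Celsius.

70°C

Base counts: A=5, T=10, G=6, C=4 (length 25).
Tm = 2·(5+10) + 4·(6+4) = 2·15 + 4·10 = 30 + 40 = 70°C.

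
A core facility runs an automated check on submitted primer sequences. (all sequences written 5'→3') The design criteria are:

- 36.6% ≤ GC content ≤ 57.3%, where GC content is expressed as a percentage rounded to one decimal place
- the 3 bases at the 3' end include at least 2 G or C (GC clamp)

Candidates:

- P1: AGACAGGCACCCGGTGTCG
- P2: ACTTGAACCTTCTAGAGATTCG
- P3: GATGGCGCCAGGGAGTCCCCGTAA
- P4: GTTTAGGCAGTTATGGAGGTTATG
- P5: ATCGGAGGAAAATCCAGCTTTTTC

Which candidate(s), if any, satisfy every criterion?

P2 only.

P1 (19 nt, A=4 T=2 G=7 C=6): GC 13/19 = 68.4%, outside 36.6–57.3% ✗; 3' end TCG has 2 G/C ✓ — fails.
P2 (22 nt, A=6 T=7 G=4 C=5): GC 9/22 = 40.9% ✓; 3' end TCG has 2 G/C ✓ — passes.
P3 (24 nt, A=5 T=3 G=9 C=7): GC 16/24 = 66.7%, outside 36.6–57.3% ✗; 3' end TAA has 0 G/C, need ≥2 ✗ — fails.
P4 (24 nt, A=5 T=9 G=9 C=1): GC 10/24 = 41.7% ✓; 3' end ATG has 1 G/C, need ≥2 ✗ — fails.
P5 (24 nt, A=7 T=7 G=5 C=5): GC 10/24 = 41.7% ✓; 3' end TTC has 1 G/C, need ≥2 ✗ — fails.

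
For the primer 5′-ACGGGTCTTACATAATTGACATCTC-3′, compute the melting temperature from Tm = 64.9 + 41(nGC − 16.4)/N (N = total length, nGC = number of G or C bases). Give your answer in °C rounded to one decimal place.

54.4°C

Base counts: A=7, T=8, G=4, C=6; G+C = 10, N = 25.
Tm = 64.9 + 41·(10 − 16.4)/25 = 64.9 + -262.40/25 = 54.4°C.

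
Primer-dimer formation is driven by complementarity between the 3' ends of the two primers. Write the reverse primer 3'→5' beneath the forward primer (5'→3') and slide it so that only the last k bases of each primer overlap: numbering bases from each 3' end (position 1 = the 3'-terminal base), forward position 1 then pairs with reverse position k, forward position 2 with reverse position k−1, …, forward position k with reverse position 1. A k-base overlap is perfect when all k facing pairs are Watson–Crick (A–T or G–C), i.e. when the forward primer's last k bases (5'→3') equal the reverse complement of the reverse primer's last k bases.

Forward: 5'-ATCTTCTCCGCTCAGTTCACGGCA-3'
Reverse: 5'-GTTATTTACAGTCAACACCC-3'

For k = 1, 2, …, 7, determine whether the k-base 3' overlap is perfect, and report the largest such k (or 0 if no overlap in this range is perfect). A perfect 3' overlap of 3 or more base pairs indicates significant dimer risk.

Longest perfect overlap: 0 complementary base pairs; below the dimer-risk threshold (threshold 3).

Last 7 bases (5'→3') — forward …CACGGCA, reverse …AACACCC.
Reverse complement of the reverse primer's last 7 bases: GGGTGTT; its first k bases are the reverse complement of the reverse primer's last k bases, so a perfect k-base overlap needs the forward primer's last k bases to equal them.
Comparing (forward last k vs required): k=1: A vs G ✗; k=2: CA vs GG ✗; k=3: GCA vs GGG ✗; k=4: GGCA vs GGGT ✗; k=5: CGGCA vs GGGTG ✗; k=6: ACGGCA vs GGGTGT ✗; k=7: CACGGCA vs GGGTGTT ✗.
No overlap length from 1 to 7 is perfect, so the longest perfect 3' overlap is 0.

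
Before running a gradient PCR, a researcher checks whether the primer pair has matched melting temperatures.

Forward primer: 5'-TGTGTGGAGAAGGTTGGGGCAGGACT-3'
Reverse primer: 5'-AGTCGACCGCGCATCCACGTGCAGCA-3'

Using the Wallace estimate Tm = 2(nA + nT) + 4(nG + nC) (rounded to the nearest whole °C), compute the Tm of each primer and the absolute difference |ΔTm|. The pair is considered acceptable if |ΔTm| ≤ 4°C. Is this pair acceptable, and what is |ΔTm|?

|ΔTm| = 4°C; the pair is acceptable.

Forward: A=5 T=6 G=13 C=2 → Tm = 2·11 + 4·15 = 82°C.
Reverse: A=6 T=3 G=7 C=10 → Tm = 2·9 + 4·17 = 86°C.
|ΔTm| = |82 − 86| = 4°C, ≤ 4°C.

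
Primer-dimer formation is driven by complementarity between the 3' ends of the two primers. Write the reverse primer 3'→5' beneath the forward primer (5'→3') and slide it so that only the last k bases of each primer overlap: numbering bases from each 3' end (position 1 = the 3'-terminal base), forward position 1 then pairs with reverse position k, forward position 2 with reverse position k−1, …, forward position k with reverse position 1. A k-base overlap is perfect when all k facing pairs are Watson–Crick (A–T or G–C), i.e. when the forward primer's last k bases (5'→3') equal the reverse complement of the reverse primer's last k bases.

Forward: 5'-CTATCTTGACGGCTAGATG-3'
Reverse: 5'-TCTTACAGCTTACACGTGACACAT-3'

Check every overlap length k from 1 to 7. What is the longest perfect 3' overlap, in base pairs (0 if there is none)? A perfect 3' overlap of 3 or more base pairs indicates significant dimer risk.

Last 7 bases (5'→3') — forward …CTAGATG, reverse …GACACAT.
Reverse complement of the reverse primer's last 7 bases: ATGTGTC; its first k bases are the reverse complement of the reverse primer's last k bases, so a perfect k-base overlap needs the forward primer's last k bases to equal them.
Comparing (forward last k vs required): k=1: G vs A ✗; k=2: TG vs AT ✗; k=3: ATG vs ATG ✓; k=4: GATG vs ATGT ✗; k=5: AGATG vs ATGTG ✗; k=6: TAGATG vs ATGTGT ✗; k=7: CTAGATG vs ATGTGTC ✗.
Only k = 3 is perfect, so the longest perfect 3' overlap is 3.

Longest perfect overlap: 3 complementary base pairs; significant dimer risk (threshold 3).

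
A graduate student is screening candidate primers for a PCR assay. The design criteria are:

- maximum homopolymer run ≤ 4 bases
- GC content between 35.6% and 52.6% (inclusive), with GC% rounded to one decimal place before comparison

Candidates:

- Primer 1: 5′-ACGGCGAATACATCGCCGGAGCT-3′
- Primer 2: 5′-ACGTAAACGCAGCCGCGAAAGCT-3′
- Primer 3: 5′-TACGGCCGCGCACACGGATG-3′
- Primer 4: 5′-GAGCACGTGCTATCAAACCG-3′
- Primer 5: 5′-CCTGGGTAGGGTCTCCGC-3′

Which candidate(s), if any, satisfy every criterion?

Primer 1 (23 nt, A=6 T=3 G=7 C=7): longest run = 2 ✓; GC 14/23 = 60.9%, outside 35.6–52.6% ✗ — fails.
Primer 2 (23 nt, A=8 T=2 G=6 C=7): longest run = 3 ✓; GC 13/23 = 56.5%, outside 35.6–52.6% ✗ — fails.
Primer 3 (20 nt, A=4 T=2 G=7 C=7): longest run = 2 ✓; GC 14/20 = 70.0%, outside 35.6–52.6% ✗ — fails.
Primer 4 (20 nt, A=6 T=3 G=5 C=6): longest run = 3 ✓; GC 11/20 = 55.0%, outside 35.6–52.6% ✗ — fails.
Primer 5 (18 nt, A=1 T=4 G=7 C=6): longest run = 3 ✓; GC 13/18 = 72.2%, outside 35.6–52.6% ✗ — fails.

None of the candidates satisfy all criteria.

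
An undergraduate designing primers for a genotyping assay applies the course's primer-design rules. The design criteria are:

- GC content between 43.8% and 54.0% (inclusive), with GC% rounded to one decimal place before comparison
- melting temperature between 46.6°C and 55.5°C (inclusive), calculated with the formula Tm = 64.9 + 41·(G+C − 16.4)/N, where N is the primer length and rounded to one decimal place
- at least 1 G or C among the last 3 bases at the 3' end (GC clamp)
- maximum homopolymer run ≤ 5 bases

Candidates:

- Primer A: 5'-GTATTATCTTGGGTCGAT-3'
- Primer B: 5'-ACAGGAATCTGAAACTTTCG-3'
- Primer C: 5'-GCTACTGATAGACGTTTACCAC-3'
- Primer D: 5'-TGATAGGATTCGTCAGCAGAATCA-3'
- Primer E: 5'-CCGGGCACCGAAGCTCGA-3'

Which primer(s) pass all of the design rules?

Primer C only.

Primer A (18 nt, A=3 T=8 G=5 C=2): GC 7/18 = 38.9%, outside 43.8–54.0% ✗; Tm = 64.9 + 41·(7 − 16.4)/18 = 43.5°C, outside 46.6–55.5°C ✗; 3' end GAT has 1 G/C ✓; longest run = 3 ✓ — fails.
Primer B (20 nt, A=7 T=5 G=4 C=4): GC 8/20 = 40.0%, outside 43.8–54.0% ✗; Tm = 64.9 + 41·(8 − 16.4)/20 = 47.7°C ✓; 3' end TCG has 2 G/C ✓; longest run = 3 ✓ — fails.
Primer C (22 nt, A=6 T=6 G=4 C=6): GC 10/22 = 45.5% ✓; Tm = 64.9 + 41·(10 − 16.4)/22 = 53.0°C ✓; 3' end CAC has 2 G/C ✓; longest run = 3 ✓ — passes.
Primer D (24 nt, A=8 T=6 G=6 C=4): GC 10/24 = 41.7%, outside 43.8–54.0% ✗; Tm = 64.9 + 41·(10 − 16.4)/24 = 54.0°C ✓; 3' end TCA has 1 G/C ✓; longest run = 2 ✓ — fails.
Primer E (18 nt, A=4 T=1 G=6 C=7): GC 13/18 = 72.2%, outside 43.8–54.0% ✗; Tm = 64.9 + 41·(13 − 16.4)/18 = 57.2°C, outside 46.6–55.5°C ✗; 3' end CGA has 2 G/C ✓; longest run = 3 ✓ — fails.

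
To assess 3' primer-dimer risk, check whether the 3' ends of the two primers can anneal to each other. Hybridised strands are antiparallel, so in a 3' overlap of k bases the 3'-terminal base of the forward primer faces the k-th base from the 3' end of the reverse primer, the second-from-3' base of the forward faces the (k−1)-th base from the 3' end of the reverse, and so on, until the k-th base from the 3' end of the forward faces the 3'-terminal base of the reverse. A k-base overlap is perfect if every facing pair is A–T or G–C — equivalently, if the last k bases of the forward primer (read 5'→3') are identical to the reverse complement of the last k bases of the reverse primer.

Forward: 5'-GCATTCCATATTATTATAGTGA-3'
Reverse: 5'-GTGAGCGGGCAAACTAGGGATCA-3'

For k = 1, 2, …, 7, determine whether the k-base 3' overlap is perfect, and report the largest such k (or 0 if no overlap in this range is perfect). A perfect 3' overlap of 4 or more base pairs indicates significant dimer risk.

Last 7 bases (5'→3') — forward …ATAGTGA, reverse …GGGATCA.
Reverse complement of the reverse primer's last 7 bases: TGATCCC; its first k bases are the reverse complement of the reverse primer's last k bases, so a perfect k-base overlap needs the forward primer's last k bases to equal them.
Comparing (forward last k vs required): k=1: A vs T ✗; k=2: GA vs TG ✗; k=3: TGA vs TGA ✓; k=4: GTGA vs TGAT ✗; k=5: AGTGA vs TGATC ✗; k=6: TAGTGA vs TGATCC ✗; k=7: ATAGTGA vs TGATCCC ✗.
Only k = 3 is perfect, so the longest perfect 3' overlap is 3.

Longest perfect overlap: 3 complementary base pairs; below the dimer-risk threshold (threshold 4).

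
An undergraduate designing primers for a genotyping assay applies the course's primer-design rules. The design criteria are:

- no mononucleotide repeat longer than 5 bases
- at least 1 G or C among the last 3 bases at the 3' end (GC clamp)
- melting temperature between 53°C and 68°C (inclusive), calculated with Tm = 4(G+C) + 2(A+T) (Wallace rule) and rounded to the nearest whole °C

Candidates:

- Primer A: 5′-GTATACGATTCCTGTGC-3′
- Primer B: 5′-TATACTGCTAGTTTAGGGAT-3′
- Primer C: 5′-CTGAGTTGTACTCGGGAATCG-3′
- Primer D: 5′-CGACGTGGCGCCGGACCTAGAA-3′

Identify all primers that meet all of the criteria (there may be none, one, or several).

Primer A (17 nt, A=3 T=6 G=4 C=4): longest run = 2 ✓; 3' end TGC has 2 G/C ✓; Tm = 2·9 + 4·8 = 50°C, outside 53–68°C ✗ — fails.
Primer B (20 nt, A=5 T=8 G=5 C=2): longest run = 3 ✓; 3' end GAT has 1 G/C ✓; Tm = 2·13 + 4·7 = 54°C ✓ — passes.
Primer C (21 nt, A=4 T=6 G=7 C=4): longest run = 3 ✓; 3' end TCG has 2 G/C ✓; Tm = 2·10 + 4·11 = 64°C ✓ — passes.
Primer D (22 nt, A=5 T=2 G=8 C=7): longest run = 2 ✓; 3' end GAA has 1 G/C ✓; Tm = 2·7 + 4·15 = 74°C, outside 53–68°C ✗ — fails.

Primer B and Primer C.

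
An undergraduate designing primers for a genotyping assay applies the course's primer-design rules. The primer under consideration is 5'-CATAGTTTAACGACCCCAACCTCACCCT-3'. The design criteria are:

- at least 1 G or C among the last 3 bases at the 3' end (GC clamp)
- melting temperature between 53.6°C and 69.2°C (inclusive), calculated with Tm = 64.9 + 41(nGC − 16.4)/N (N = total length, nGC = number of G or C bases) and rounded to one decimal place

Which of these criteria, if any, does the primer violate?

Base counts: A=8, T=6, G=2, C=12 (length 28).
GC clamp: 3' end CCT has 2 G/C ✓
Tm: Tm = 64.9 + 41·(14 − 16.4)/28 = 61.4°C ✓

Meets all criteria.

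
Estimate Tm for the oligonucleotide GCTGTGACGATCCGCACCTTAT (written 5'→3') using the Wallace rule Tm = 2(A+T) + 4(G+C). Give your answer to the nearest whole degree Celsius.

Base counts: A=4, T=6, G=5, C=7 (length 22).
Tm = 2·(4+6) + 4·(5+7) = 2·10 + 4·12 = 20 + 48 = 68°C.

68°C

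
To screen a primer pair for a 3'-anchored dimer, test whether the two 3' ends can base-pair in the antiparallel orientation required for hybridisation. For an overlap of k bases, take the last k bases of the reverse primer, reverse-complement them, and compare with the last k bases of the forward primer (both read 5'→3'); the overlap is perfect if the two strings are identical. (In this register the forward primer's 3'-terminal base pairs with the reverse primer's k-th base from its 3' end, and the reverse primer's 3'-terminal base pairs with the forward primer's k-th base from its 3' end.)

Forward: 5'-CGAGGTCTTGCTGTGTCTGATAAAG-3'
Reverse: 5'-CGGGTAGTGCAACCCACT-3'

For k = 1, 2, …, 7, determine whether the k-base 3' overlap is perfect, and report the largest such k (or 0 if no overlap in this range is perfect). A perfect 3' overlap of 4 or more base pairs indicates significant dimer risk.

Longest perfect overlap: 2 complementary base pairs; below the dimer-risk threshold (threshold 4).

Last 7 bases (5'→3') — forward …GATAAAG, reverse …ACCCACT.
Reverse complement of the reverse primer's last 7 bases: AGTGGGT; its first k bases are the reverse complement of the reverse primer's last k bases, so a perfect k-base overlap needs the forward primer's last k bases to equal them.
Comparing (forward last k vs required): k=1: G vs A ✗; k=2: AG vs AG ✓; k=3: AAG vs AGT ✗; k=4: AAAG vs AGTG ✗; k=5: TAAAG vs AGTGG ✗; k=6: ATAAAG vs AGTGGG ✗; k=7: GATAAAG vs AGTGGGT ✗.
Only k = 2 is perfect, so the longest perfect 3' overlap is 2.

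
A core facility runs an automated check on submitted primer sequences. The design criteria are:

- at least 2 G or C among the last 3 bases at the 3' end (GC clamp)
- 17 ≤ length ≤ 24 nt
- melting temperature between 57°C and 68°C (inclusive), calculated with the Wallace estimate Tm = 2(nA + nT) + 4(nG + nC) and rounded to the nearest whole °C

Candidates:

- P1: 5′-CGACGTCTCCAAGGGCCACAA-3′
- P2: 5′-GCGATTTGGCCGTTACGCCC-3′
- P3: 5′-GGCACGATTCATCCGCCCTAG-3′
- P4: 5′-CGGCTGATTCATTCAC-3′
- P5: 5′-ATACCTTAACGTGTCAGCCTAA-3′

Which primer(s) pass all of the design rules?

P1 (21 nt, A=6 T=2 G=5 C=8): 3' end CAA has 1 G/C, need ≥2 ✗; length 21 ✓; Tm = 2·8 + 4·13 = 68°C ✓ — fails.
P2 (20 nt, A=2 T=5 G=6 C=7): 3' end CCC has 3 G/C ✓; length 20 ✓; Tm = 2·7 + 4·13 = 66°C ✓ — passes.
P3 (21 nt, A=4 T=4 G=5 C=8): 3' end TAG has 1 G/C, need ≥2 ✗; length 21 ✓; Tm = 2·8 + 4·13 = 68°C ✓ — fails.
P4 (16 nt, A=3 T=5 G=3 C=5): 3' end CAC has 2 G/C ✓; length 16, outside 17–24 ✗; Tm = 2·8 + 4·8 = 48°C, outside 57–68°C ✗ — fails.
P5 (22 nt, A=7 T=6 G=3 C=6): 3' end TAA has 0 G/C, need ≥2 ✗; length 22 ✓; Tm = 2·13 + 4·9 = 62°C ✓ — fails.

P2 only.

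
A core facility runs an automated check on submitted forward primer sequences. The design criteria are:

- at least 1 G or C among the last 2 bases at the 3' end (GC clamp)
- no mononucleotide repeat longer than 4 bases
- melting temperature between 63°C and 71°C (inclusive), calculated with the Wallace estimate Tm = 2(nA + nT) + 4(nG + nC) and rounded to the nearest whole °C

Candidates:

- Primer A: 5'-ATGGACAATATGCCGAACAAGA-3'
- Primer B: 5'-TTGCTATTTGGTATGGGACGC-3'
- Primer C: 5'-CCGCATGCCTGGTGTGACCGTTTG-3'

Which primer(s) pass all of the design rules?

Primer A (22 nt, A=10 T=3 G=5 C=4): 3' end GA has 1 G/C ✓; longest run = 2 ✓; Tm = 2·13 + 4·9 = 62°C, outside 63–71°C ✗ — fails.
Primer B (21 nt, A=3 T=8 G=7 C=3): 3' end GC has 2 G/C ✓; longest run = 3 ✓; Tm = 2·11 + 4·10 = 62°C, outside 63–71°C ✗ — fails.
Primer C (24 nt, A=2 T=7 G=8 C=7): 3' end TG has 1 G/C ✓; longest run = 3 ✓; Tm = 2·9 + 4·15 = 78°C, outside 63–71°C ✗ — fails.

None of the candidates satisfy all criteria.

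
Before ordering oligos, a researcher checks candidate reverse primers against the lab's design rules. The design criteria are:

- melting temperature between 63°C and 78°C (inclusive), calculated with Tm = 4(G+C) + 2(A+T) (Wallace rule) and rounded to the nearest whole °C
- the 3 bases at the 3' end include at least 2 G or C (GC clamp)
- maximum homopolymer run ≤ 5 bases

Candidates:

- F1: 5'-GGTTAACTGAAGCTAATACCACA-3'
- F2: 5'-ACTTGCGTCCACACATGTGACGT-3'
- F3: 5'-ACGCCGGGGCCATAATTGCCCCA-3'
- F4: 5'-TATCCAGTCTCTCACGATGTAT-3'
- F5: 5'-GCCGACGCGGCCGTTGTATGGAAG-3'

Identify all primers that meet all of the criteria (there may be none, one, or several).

F2 and F3.

F1 (23 nt, A=9 T=5 G=4 C=5): Tm = 2·14 + 4·9 = 64°C ✓; 3' end ACA has 1 G/C, need ≥2 ✗; longest run = 2 ✓ — fails.
F2 (23 nt, A=5 T=6 G=5 C=7): Tm = 2·11 + 4·12 = 70°C ✓; 3' end CGT has 2 G/C ✓; longest run = 2 ✓ — passes.
F3 (23 nt, A=5 T=3 G=6 C=9): Tm = 2·8 + 4·15 = 76°C ✓; 3' end CCA has 2 G/C ✓; longest run = 4 ✓ — passes.
F4 (22 nt, A=5 T=8 G=3 C=6): Tm = 2·13 + 4·9 = 62°C, outside 63–78°C ✗; 3' end TAT has 0 G/C, need ≥2 ✗; longest run = 2 ✓ — fails.
F5 (24 nt, A=4 T=4 G=10 C=6): Tm = 2·8 + 4·16 = 80°C, outside 63–78°C ✗; 3' end AAG has 1 G/C, need ≥2 ✗; longest run = 2 ✓ — fails.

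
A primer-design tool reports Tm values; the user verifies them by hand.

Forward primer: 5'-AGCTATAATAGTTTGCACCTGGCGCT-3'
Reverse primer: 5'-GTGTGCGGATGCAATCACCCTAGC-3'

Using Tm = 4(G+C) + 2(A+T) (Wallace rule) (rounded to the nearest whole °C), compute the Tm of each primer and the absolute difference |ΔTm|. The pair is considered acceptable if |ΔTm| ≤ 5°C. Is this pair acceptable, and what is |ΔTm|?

Forward: A=6 T=8 G=6 C=6 → Tm = 2·14 + 4·12 = 76°C.
Reverse: A=5 T=5 G=7 C=7 → Tm = 2·10 + 4·14 = 76°C.
|ΔTm| = |76 − 76| = 0°C, ≤ 5°C.

|ΔTm| = 0°C; the pair is acceptable.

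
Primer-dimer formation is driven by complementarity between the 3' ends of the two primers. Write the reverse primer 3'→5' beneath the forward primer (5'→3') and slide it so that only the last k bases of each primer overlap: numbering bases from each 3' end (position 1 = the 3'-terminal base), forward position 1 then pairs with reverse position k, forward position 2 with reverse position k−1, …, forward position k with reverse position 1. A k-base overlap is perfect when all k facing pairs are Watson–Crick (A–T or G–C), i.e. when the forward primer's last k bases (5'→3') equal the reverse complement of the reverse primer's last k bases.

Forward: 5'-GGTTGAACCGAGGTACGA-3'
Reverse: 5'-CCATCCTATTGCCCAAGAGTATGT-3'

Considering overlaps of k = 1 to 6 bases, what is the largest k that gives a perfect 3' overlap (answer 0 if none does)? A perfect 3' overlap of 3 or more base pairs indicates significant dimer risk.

Last 6 bases (5'→3') — forward …GTACGA, reverse …GTATGT.
Reverse complement of the reverse primer's last 6 bases: ACATAC; its first k bases are the reverse complement of the reverse primer's last k bases, so a perfect k-base overlap needs the forward primer's last k bases to equal them.
Comparing (forward last k vs required): k=1: A vs A ✓; k=2: GA vs AC ✗; k=3: CGA vs ACA ✗; k=4: ACGA vs ACAT ✗; k=5: TACGA vs ACATA ✗; k=6: GTACGA vs ACATAC ✗.
Only k = 1 is perfect, so the longest perfect 3' overlap is 1.

Longest perfect overlap: 1 complementary base pair; below the dimer-risk threshold (threshold 3).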